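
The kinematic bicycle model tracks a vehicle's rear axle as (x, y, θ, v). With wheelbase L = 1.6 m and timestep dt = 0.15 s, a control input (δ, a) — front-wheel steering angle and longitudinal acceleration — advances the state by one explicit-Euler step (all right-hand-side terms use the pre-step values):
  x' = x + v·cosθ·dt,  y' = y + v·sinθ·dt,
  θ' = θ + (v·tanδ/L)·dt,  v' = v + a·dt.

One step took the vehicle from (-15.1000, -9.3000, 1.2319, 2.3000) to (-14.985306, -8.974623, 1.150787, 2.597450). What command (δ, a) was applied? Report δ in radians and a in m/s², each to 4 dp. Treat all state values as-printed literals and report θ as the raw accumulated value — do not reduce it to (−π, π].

δ = -0.3598, a = 1.9830

a = (v'−v)/dt = (0.297450)/0.15 = 1.9830
Δθ = θ'−θ = -0.081113;  (v·dt/L) = 2.3000·0.15/1.6 = 0.215625
tan δ = Δθ·L/(v·dt) = -0.376176  →  δ = -0.3598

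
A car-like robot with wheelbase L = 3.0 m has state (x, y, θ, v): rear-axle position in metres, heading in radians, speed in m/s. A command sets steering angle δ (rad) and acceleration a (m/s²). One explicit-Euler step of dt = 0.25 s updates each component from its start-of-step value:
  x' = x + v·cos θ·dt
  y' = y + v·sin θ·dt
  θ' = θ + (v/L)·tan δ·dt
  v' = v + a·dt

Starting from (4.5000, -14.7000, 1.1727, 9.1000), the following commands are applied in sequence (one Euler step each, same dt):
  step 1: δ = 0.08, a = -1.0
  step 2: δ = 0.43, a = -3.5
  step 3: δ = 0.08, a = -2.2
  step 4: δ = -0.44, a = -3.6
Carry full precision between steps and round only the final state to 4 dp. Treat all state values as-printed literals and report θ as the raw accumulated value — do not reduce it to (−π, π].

after step 1 (δ=0.08, a=-1.0): (5.381936, -12.602904, 1.233496, 8.850000)
after step 2 (δ=0.43, a=-3.5): (6.114142, -10.515074, 1.571729, 7.975000)
after step 3 (δ=0.08, a=-2.2): (6.112281, -8.521325, 1.625010, 7.425000)
after step 4 (δ=-0.44, a=-3.6): (6.011697, -6.667802, 1.333714, 6.525000)

(6.0117, -6.6678, 1.3337, 6.5250)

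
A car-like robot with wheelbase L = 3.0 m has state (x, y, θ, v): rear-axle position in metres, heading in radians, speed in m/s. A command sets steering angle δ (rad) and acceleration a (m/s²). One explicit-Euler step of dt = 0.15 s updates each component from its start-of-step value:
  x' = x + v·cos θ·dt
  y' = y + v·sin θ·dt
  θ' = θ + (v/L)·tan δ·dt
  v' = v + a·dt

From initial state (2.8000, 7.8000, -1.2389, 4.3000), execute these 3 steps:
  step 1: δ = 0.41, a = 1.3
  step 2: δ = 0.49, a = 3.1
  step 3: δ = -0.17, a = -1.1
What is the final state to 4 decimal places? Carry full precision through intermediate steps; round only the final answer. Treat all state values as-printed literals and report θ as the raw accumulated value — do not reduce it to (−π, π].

after step 1 (δ=0.41, a=1.3): (3.010165, 7.190200, -1.145454, 4.495000)
after step 2 (δ=0.49, a=3.1): (3.288382, 6.576027, -1.025575, 4.960000)
after step 3 (δ=-0.17, a=-1.1): (3.674226, 5.939898, -1.068146, 4.795000)

(3.6742, 5.9399, -1.0681, 4.7950)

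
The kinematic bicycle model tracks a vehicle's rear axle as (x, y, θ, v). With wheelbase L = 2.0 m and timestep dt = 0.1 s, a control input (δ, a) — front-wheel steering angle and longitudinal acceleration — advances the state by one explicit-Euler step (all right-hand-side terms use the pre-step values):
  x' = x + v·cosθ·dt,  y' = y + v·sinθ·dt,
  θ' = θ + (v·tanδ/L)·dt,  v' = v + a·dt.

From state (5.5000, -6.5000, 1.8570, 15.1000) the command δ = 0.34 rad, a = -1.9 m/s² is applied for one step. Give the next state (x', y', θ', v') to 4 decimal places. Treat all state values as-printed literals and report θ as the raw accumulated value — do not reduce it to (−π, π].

(5.0737, -5.0514, 2.1241, 14.9100)

x' = 5.5000 + 15.1000·cos(1.8570)·0.1 = 5.0737
y' = -6.5000 + 15.1000·sin(1.8570)·0.1 = -5.0514
θ' = 1.8570 + (15.1000/2.0)·tan(0.34)·0.1 = 2.1241
v' = 15.1000 − 1.9000·0.1 = 14.9100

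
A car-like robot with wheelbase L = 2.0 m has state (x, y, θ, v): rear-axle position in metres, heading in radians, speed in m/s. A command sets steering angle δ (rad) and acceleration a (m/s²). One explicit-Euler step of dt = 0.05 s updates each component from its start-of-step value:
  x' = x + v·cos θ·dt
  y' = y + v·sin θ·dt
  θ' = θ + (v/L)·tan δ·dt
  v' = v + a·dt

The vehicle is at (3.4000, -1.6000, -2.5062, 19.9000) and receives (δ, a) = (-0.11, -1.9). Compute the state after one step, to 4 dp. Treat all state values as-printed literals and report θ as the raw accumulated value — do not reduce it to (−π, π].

(2.5992, -2.1905, -2.5611, 19.8050)

x' = 3.4000 + 19.9000·cos(-2.5062)·0.05 = 2.5992
y' = -1.6000 + 19.9000·sin(-2.5062)·0.05 = -2.1905
θ' = -2.5062 + (19.9000/2.0)·tan(-0.11)·0.05 = -2.5611
v' = 19.9000 − 1.9000·0.05 = 19.8050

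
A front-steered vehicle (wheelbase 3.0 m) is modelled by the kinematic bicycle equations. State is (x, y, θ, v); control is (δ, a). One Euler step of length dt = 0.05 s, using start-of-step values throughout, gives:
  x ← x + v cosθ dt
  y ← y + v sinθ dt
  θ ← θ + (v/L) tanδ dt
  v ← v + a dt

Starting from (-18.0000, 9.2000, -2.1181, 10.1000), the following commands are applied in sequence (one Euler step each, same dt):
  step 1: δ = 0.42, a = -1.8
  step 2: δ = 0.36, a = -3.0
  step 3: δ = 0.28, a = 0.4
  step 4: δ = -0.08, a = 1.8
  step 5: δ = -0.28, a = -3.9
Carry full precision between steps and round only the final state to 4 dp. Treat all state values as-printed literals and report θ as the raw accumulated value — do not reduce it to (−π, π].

(-19.0443, 6.9450, -1.9939, 9.7750)

after step 1 (δ=0.42, a=-1.8): (-18.262795, 8.768765, -2.042927, 10.010000)
after step 2 (δ=0.36, a=-3.0): (-18.490415, 8.323019, -1.980130, 9.860000)
after step 3 (δ=0.28, a=0.4): (-18.686628, 7.870748, -1.932876, 9.880000)
after step 4 (δ=-0.08, a=1.8): (-18.861613, 7.408777, -1.946077, 9.970000)
after step 5 (δ=-0.28, a=-3.9): (-19.044330, 6.944971, -1.993859, 9.775000)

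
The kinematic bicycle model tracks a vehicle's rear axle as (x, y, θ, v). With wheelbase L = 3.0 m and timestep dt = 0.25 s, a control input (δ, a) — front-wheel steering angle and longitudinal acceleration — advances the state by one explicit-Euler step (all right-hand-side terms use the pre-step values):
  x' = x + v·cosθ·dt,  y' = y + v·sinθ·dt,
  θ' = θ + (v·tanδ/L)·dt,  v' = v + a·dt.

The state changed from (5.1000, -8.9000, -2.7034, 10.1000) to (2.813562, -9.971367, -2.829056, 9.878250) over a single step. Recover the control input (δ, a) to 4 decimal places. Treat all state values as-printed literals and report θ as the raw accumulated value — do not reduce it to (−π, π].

δ = -0.1482, a = -0.8870

a = (v'−v)/dt = (-0.221750)/0.25 = -0.8870
Δθ = θ'−θ = -0.125656;  (v·dt/L) = 10.1000·0.25/3.0 = 0.841667
tan δ = Δθ·L/(v·dt) = -0.149294  →  δ = -0.1482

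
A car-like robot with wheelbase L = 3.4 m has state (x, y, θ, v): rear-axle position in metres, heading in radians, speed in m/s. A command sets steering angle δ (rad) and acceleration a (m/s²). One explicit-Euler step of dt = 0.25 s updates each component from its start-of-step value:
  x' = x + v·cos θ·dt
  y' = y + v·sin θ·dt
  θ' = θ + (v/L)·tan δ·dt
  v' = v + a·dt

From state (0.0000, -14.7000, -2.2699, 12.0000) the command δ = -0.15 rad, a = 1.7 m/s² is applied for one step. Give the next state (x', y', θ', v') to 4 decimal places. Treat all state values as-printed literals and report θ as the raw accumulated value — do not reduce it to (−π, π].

(-1.9306, -16.9963, -2.4033, 12.4250)

x' = 0.0000 + 12.0000·cos(-2.2699)·0.25 = -1.9306
y' = -14.7000 + 12.0000·sin(-2.2699)·0.25 = -16.9963
θ' = -2.2699 + (12.0000/3.4)·tan(-0.15)·0.25 = -2.4033
v' = 12.0000 + 1.7000·0.25 = 12.4250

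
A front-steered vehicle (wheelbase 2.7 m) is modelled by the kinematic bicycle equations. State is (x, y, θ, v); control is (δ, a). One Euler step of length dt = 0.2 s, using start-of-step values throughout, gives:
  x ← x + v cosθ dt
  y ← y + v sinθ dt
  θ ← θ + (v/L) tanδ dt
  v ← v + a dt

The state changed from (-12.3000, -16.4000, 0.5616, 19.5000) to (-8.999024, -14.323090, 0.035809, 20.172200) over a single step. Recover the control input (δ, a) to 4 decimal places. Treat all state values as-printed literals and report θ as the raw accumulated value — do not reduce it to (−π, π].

a = (v'−v)/dt = (0.672200)/0.2 = 3.3610
Δθ = θ'−θ = -0.525791;  (v·dt/L) = 19.5000·0.2/2.7 = 1.444444
tan δ = Δθ·L/(v·dt) = -0.364009  →  δ = -0.3491

δ = -0.3491, a = 3.3610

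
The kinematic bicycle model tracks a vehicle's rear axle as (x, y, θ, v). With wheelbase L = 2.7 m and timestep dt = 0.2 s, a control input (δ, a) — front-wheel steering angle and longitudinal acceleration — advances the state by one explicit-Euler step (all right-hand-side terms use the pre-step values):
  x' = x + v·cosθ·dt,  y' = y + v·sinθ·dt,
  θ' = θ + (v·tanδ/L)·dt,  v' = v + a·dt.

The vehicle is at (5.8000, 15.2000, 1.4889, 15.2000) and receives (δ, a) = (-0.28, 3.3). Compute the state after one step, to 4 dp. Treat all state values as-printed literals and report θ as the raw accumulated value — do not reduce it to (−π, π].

(6.0487, 18.2298, 1.1651, 15.8600)

x' = 5.8000 + 15.2000·cos(1.4889)·0.2 = 6.0487
y' = 15.2000 + 15.2000·sin(1.4889)·0.2 = 18.2298
θ' = 1.4889 + (15.2000/2.7)·tan(-0.28)·0.2 = 1.1651
v' = 15.2000 + 3.3000·0.2 = 15.8600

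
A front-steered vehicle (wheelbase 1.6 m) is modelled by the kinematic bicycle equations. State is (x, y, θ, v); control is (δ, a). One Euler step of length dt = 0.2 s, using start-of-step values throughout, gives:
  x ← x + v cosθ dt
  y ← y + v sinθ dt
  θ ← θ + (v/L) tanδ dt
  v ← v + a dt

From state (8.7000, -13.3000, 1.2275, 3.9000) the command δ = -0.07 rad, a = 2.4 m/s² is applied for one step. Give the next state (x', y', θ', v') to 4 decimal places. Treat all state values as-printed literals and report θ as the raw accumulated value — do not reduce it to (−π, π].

(8.9625, -12.5655, 1.1933, 4.3800)

x' = 8.7000 + 3.9000·cos(1.2275)·0.2 = 8.9625
y' = -13.3000 + 3.9000·sin(1.2275)·0.2 = -12.5655
θ' = 1.2275 + (3.9000/1.6)·tan(-0.07)·0.2 = 1.1933
v' = 3.9000 + 2.4000·0.2 = 4.3800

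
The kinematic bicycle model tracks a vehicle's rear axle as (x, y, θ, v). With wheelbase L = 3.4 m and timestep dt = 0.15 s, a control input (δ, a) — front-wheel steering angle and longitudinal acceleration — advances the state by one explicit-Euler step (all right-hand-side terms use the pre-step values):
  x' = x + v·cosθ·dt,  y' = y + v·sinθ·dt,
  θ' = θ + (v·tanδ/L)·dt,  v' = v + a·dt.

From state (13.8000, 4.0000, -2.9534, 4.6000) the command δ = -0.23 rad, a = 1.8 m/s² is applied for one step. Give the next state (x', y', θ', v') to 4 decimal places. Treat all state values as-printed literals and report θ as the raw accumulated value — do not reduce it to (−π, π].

x' = 13.8000 + 4.6000·cos(-2.9534)·0.15 = 13.1222
y' = 4.0000 + 4.6000·sin(-2.9534)·0.15 = 3.8709
θ' = -2.9534 + (4.6000/3.4)·tan(-0.23)·0.15 = -3.0009
v' = 4.6000 + 1.8000·0.15 = 4.8700

(13.1222, 3.8709, -3.0009, 4.8700)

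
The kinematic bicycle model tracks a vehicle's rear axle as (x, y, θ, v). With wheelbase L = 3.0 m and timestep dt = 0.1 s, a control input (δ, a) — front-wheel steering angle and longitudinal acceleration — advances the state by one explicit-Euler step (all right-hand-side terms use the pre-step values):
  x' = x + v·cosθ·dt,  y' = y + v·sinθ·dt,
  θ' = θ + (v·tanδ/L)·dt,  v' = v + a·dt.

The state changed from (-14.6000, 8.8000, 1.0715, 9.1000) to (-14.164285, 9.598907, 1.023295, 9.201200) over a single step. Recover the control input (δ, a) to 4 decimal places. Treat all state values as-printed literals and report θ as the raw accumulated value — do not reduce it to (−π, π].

a = (v'−v)/dt = (0.101200)/0.1 = 1.0120
Δθ = θ'−θ = -0.048205;  (v·dt/L) = 9.1000·0.1/3.0 = 0.303333
tan δ = Δθ·L/(v·dt) = -0.158918  →  δ = -0.1576

δ = -0.1576, a = 1.0120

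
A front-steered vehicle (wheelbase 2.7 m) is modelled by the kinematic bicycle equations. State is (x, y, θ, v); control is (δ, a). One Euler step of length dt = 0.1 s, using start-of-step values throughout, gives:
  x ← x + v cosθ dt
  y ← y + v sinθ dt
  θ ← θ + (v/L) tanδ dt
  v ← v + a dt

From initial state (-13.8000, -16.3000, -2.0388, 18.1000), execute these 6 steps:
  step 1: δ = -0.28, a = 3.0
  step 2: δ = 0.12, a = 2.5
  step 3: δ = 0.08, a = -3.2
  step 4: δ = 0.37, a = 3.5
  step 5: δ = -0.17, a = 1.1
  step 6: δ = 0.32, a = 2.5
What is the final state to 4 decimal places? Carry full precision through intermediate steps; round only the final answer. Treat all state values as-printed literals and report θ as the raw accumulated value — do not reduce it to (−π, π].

after step 1 (δ=-0.28, a=3.0): (-14.616501, -17.915372, -2.231568, 18.400000)
after step 2 (δ=0.12, a=2.5): (-15.745757, -19.368087, -2.149395, 18.650000)
after step 3 (δ=0.08, a=-3.2): (-16.765635, -20.929520, -2.094018, 18.330000)
after step 4 (δ=0.37, a=3.5): (-17.681536, -22.517290, -1.830702, 18.680000)
after step 5 (δ=-0.17, a=1.1): (-18.161592, -24.322552, -1.949463, 18.790000)
after step 6 (δ=0.32, a=2.5): (-18.856225, -26.068441, -1.718840, 19.040000)

(-18.8562, -26.0684, -1.7188, 19.0400)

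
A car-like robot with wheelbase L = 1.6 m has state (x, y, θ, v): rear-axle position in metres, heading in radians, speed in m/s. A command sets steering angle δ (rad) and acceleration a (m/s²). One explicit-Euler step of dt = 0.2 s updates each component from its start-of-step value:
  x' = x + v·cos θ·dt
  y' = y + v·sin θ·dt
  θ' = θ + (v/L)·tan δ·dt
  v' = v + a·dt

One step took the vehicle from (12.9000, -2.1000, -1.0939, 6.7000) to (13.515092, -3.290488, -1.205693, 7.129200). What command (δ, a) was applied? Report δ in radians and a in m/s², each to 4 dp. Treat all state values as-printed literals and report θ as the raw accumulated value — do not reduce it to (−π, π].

δ = -0.1327, a = 2.1460

a = (v'−v)/dt = (0.429200)/0.2 = 2.1460
Δθ = θ'−θ = -0.111793;  (v·dt/L) = 6.7000·0.2/1.6 = 0.837500
tan δ = Δθ·L/(v·dt) = -0.133484  →  δ = -0.1327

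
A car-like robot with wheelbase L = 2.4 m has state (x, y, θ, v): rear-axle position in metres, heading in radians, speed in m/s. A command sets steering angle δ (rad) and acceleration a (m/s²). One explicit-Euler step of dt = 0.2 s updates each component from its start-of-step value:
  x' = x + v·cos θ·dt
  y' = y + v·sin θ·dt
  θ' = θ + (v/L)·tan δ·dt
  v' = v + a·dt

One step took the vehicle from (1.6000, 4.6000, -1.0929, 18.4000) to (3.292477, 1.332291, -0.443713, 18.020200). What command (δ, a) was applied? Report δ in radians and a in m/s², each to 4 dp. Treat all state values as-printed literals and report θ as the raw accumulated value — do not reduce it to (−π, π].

δ = 0.4005, a = -1.8990

a = (v'−v)/dt = (-0.379800)/0.2 = -1.8990
Δθ = θ'−θ = 0.649187;  (v·dt/L) = 18.4000·0.2/2.4 = 1.533333
tan δ = Δθ·L/(v·dt) = 0.423383  →  δ = 0.4005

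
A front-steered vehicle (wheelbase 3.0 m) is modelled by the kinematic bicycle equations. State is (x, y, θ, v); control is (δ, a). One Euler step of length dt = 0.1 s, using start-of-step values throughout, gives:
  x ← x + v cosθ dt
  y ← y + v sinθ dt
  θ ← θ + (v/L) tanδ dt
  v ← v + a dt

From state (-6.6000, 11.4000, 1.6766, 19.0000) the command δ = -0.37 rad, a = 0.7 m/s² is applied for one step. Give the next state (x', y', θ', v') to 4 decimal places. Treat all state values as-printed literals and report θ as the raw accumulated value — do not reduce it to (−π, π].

x' = -6.6000 + 19.0000·cos(1.6766)·0.1 = -6.8007
y' = 11.4000 + 19.0000·sin(1.6766)·0.1 = 13.2894
θ' = 1.6766 + (19.0000/3.0)·tan(-0.37)·0.1 = 1.4310
v' = 19.0000 + 0.7000·0.1 = 19.0700

(-6.8007, 13.2894, 1.4310, 19.0700)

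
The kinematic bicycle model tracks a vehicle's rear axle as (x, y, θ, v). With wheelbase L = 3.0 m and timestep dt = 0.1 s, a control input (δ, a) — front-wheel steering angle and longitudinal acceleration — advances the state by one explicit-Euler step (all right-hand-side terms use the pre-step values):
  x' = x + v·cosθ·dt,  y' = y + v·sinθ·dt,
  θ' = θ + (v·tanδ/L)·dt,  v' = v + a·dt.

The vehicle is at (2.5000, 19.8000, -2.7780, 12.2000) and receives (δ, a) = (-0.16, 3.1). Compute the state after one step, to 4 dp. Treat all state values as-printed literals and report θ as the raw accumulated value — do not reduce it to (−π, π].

(1.3598, 19.3661, -2.8436, 12.5100)

x' = 2.5000 + 12.2000·cos(-2.7780)·0.1 = 1.3598
y' = 19.8000 + 12.2000·sin(-2.7780)·0.1 = 19.3661
θ' = -2.7780 + (12.2000/3.0)·tan(-0.16)·0.1 = -2.8436
v' = 12.2000 + 3.1000·0.1 = 12.5100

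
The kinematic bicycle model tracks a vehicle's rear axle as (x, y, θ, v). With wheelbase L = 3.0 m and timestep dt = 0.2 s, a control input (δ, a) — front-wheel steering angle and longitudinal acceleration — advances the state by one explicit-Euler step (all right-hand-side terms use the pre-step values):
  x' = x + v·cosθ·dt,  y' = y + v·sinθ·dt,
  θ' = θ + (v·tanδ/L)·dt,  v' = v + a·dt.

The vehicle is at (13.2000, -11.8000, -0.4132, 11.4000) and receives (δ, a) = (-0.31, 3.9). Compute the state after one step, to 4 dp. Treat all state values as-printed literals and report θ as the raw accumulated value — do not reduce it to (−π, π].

(15.2881, -12.7155, -0.6566, 12.1800)

x' = 13.2000 + 11.4000·cos(-0.4132)·0.2 = 15.2881
y' = -11.8000 + 11.4000·sin(-0.4132)·0.2 = -12.7155
θ' = -0.4132 + (11.4000/3.0)·tan(-0.31)·0.2 = -0.6566
v' = 11.4000 + 3.9000·0.2 = 12.1800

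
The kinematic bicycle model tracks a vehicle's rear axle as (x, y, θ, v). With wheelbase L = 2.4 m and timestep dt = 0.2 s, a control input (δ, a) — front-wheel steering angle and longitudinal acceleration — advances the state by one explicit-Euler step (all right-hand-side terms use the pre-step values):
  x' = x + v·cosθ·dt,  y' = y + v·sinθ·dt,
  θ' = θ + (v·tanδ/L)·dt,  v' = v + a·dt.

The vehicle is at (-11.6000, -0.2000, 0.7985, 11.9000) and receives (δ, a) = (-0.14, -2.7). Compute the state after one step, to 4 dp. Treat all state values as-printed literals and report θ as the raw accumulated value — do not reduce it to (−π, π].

(-9.9393, 1.5048, 0.6588, 11.3600)

x' = -11.6000 + 11.9000·cos(0.7985)·0.2 = -9.9393
y' = -0.2000 + 11.9000·sin(0.7985)·0.2 = 1.5048
θ' = 0.7985 + (11.9000/2.4)·tan(-0.14)·0.2 = 0.6588
v' = 11.9000 − 2.7000·0.2 = 11.3600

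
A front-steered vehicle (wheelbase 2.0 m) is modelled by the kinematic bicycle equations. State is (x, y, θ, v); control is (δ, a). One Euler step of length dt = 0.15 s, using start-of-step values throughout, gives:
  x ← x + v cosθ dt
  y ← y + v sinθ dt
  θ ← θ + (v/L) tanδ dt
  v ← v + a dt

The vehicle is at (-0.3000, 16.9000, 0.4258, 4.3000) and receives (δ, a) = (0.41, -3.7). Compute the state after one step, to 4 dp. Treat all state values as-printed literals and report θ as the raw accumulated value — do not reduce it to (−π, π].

(0.2874, 17.1664, 0.5660, 3.7450)

x' = -0.3000 + 4.3000·cos(0.4258)·0.15 = 0.2874
y' = 16.9000 + 4.3000·sin(0.4258)·0.15 = 17.1664
θ' = 0.4258 + (4.3000/2.0)·tan(0.41)·0.15 = 0.5660
v' = 4.3000 − 3.7000·0.15 = 3.7450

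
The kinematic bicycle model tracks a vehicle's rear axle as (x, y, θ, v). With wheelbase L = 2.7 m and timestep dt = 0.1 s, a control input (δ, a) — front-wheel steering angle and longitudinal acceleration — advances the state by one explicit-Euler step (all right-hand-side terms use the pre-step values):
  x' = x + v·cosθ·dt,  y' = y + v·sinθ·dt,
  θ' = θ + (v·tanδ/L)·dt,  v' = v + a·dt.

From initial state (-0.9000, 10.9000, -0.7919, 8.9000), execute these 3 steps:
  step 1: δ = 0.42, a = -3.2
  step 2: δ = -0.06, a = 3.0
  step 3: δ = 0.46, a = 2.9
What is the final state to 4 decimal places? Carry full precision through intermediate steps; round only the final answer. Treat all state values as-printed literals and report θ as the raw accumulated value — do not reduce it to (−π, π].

after step 1 (δ=0.42, a=-3.2): (-0.274780, 10.266597, -0.644696, 8.580000)
after step 2 (δ=-0.06, a=3.0): (0.411004, 9.750976, -0.663786, 8.880000)
after step 3 (δ=0.46, a=2.9): (1.110451, 9.203877, -0.500838, 9.170000)

(1.1105, 9.2039, -0.5008, 9.1700)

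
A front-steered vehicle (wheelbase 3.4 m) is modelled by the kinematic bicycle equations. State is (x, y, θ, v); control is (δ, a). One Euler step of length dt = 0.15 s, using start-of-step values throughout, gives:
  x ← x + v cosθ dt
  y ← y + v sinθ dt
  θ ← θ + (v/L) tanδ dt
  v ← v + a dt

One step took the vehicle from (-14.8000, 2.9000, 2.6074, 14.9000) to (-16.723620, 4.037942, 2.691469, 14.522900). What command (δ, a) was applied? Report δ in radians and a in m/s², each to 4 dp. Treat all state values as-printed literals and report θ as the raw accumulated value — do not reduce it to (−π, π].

δ = 0.1272, a = -2.5140

a = (v'−v)/dt = (-0.377100)/0.15 = -2.5140
Δθ = θ'−θ = 0.084069;  (v·dt/L) = 14.9000·0.15/3.4 = 0.657353
tan δ = Δθ·L/(v·dt) = 0.127890  →  δ = 0.1272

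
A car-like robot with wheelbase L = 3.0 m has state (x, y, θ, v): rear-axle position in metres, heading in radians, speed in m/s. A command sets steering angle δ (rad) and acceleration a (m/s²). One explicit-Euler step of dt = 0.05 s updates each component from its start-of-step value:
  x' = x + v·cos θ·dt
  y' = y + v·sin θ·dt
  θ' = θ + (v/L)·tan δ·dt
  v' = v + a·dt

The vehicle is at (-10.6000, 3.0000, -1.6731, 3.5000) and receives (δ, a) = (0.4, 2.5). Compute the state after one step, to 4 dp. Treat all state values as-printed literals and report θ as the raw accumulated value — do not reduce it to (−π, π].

(-10.6179, 2.8259, -1.6484, 3.6250)

x' = -10.6000 + 3.5000·cos(-1.6731)·0.05 = -10.6179
y' = 3.0000 + 3.5000·sin(-1.6731)·0.05 = 2.8259
θ' = -1.6731 + (3.5000/3.0)·tan(0.4)·0.05 = -1.6484
v' = 3.5000 + 2.5000·0.05 = 3.6250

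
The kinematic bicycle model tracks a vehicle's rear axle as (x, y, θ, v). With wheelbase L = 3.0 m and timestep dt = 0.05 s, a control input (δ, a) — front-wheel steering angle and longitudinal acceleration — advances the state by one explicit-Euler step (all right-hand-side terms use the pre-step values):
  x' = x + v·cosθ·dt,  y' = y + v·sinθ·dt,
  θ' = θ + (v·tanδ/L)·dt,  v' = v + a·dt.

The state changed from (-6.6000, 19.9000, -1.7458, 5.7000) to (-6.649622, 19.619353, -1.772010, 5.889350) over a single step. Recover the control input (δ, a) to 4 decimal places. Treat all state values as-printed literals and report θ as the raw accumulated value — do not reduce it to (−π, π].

a = (v'−v)/dt = (0.189350)/0.05 = 3.7870
Δθ = θ'−θ = -0.026210;  (v·dt/L) = 5.7000·0.05/3.0 = 0.095000
tan δ = Δθ·L/(v·dt) = -0.275895  →  δ = -0.2692

δ = -0.2692, a = 3.7870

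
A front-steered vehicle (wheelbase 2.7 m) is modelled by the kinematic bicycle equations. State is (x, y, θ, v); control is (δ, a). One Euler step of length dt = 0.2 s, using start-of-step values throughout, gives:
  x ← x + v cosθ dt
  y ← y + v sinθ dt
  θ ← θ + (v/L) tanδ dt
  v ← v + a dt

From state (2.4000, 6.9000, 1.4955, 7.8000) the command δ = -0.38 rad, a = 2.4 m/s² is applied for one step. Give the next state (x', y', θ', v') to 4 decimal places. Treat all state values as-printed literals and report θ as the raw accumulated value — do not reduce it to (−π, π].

(2.5174, 8.4556, 1.2647, 8.2800)

x' = 2.4000 + 7.8000·cos(1.4955)·0.2 = 2.5174
y' = 6.9000 + 7.8000·sin(1.4955)·0.2 = 8.4556
θ' = 1.4955 + (7.8000/2.7)·tan(-0.38)·0.2 = 1.2647
v' = 7.8000 + 2.4000·0.2 = 8.2800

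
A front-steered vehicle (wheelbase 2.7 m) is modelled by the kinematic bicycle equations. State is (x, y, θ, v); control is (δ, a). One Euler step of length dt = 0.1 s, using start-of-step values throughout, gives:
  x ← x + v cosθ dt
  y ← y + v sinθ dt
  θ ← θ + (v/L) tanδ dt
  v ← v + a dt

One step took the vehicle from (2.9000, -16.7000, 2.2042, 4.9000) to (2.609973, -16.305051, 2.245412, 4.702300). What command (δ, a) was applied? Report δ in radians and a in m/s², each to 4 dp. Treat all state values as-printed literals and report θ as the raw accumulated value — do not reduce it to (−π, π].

a = (v'−v)/dt = (-0.197700)/0.1 = -1.9770
Δθ = θ'−θ = 0.041212;  (v·dt/L) = 4.9000·0.1/2.7 = 0.181481
tan δ = Δθ·L/(v·dt) = 0.227087  →  δ = 0.2233

δ = 0.2233, a = -1.9770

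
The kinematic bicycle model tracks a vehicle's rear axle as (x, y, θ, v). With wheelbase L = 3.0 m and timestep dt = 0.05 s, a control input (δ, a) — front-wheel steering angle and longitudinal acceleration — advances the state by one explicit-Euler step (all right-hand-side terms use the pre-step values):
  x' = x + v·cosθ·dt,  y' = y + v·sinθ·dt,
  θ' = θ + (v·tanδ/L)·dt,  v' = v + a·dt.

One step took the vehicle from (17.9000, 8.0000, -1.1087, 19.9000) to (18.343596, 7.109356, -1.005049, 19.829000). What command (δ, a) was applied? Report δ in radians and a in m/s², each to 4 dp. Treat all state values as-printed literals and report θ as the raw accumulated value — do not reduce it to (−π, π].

a = (v'−v)/dt = (-0.071000)/0.05 = -1.4200
Δθ = θ'−θ = 0.103651;  (v·dt/L) = 19.9000·0.05/3.0 = 0.331667
tan δ = Δθ·L/(v·dt) = 0.312516  →  δ = 0.3029

δ = 0.3029, a = -1.4200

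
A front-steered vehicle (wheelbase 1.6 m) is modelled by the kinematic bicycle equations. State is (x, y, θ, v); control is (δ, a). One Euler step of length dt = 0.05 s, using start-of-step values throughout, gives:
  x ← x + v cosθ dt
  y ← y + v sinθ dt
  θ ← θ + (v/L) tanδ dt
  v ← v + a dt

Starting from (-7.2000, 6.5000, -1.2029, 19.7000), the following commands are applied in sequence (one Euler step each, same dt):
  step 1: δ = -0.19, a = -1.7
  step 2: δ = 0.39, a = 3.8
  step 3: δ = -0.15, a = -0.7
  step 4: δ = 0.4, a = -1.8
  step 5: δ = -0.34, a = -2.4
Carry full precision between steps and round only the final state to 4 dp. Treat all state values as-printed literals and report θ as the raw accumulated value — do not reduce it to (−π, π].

after step 1 (δ=-0.19, a=-1.7): (-6.845741, 5.580910, -1.321297, 19.615000)
after step 2 (δ=0.39, a=3.8): (-6.603576, 4.630528, -1.069333, 19.805000)
after step 3 (δ=-0.15, a=-0.7): (-6.127554, 3.762198, -1.162872, 19.770000)
after step 4 (δ=0.4, a=-1.8): (-5.735410, 2.854808, -0.901665, 19.680000)
after step 5 (δ=-0.34, a=-2.4): (-5.125030, 2.082997, -1.119213, 19.560000)

(-5.1250, 2.0830, -1.1192, 19.5600)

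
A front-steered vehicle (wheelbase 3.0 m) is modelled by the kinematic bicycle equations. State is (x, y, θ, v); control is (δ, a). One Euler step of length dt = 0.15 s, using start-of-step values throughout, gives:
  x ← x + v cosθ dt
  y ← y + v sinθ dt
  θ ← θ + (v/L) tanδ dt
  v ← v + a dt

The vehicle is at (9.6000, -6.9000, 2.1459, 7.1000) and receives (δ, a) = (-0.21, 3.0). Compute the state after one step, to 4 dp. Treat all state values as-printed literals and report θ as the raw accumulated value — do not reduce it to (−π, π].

x' = 9.6000 + 7.1000·cos(2.1459)·0.15 = 9.0207
y' = -6.9000 + 7.1000·sin(2.1459)·0.15 = -6.0063
θ' = 2.1459 + (7.1000/3.0)·tan(-0.21)·0.15 = 2.0702
v' = 7.1000 + 3.0000·0.15 = 7.5500

(9.0207, -6.0063, 2.0702, 7.5500)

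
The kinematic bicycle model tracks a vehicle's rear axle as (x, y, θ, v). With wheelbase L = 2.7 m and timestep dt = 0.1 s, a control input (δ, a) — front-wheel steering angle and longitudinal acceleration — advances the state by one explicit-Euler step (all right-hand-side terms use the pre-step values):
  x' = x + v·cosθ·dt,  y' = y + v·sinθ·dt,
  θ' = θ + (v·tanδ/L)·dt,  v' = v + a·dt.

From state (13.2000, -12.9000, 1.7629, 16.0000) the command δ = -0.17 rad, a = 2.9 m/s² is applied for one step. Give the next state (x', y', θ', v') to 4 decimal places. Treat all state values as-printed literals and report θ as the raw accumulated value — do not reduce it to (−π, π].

x' = 13.2000 + 16.0000·cos(1.7629)·0.1 = 12.8945
y' = -12.9000 + 16.0000·sin(1.7629)·0.1 = -11.3294
θ' = 1.7629 + (16.0000/2.7)·tan(-0.17)·0.1 = 1.6612
v' = 16.0000 + 2.9000·0.1 = 16.2900

(12.8945, -11.3294, 1.6612, 16.2900)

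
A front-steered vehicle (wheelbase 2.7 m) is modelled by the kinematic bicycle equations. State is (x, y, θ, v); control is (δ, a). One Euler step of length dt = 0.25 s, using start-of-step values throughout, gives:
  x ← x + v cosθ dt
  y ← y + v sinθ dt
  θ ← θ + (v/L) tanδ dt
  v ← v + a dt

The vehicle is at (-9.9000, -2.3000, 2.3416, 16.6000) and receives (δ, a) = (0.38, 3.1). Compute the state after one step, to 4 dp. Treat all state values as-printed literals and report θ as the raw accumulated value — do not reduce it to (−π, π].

x' = -9.9000 + 16.6000·cos(2.3416)·0.25 = -12.7914
y' = -2.3000 + 16.6000·sin(2.3416)·0.25 = 0.6770
θ' = 2.3416 + (16.6000/2.7)·tan(0.38)·0.25 = 2.9555
v' = 16.6000 + 3.1000·0.25 = 17.3750

(-12.7914, 0.6770, 2.9555, 17.3750)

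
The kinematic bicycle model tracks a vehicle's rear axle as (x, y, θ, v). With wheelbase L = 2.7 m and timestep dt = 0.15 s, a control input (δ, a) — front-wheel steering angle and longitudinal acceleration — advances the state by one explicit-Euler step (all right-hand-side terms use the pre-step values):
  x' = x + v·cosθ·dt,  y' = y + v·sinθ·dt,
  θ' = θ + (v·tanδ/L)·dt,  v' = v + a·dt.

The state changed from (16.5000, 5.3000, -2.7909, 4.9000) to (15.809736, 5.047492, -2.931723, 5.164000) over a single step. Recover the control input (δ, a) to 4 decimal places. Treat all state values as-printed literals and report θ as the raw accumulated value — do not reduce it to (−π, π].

a = (v'−v)/dt = (0.264000)/0.15 = 1.7600
Δθ = θ'−θ = -0.140823;  (v·dt/L) = 4.9000·0.15/2.7 = 0.272222
tan δ = Δθ·L/(v·dt) = -0.517309  →  δ = -0.4774

δ = -0.4774, a = 1.7600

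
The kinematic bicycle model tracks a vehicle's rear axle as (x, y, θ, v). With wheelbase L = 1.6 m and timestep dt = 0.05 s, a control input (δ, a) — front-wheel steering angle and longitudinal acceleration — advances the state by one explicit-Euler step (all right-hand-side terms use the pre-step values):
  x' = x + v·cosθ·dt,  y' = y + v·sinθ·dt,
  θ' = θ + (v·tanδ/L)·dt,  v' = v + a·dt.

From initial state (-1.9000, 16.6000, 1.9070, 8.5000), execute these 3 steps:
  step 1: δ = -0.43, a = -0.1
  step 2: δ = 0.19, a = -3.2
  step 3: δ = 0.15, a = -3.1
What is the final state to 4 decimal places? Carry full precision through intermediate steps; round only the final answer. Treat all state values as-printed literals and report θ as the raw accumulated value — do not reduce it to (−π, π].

after step 1 (δ=-0.43, a=-0.1): (-2.040210, 17.001206, 1.785179, 8.495000)
after step 2 (δ=0.19, a=-3.2): (-2.130573, 17.416233, 1.836234, 8.335000)
after step 3 (δ=0.15, a=-3.1): (-2.239900, 17.818387, 1.875600, 8.180000)

(-2.2399, 17.8184, 1.8756, 8.1800)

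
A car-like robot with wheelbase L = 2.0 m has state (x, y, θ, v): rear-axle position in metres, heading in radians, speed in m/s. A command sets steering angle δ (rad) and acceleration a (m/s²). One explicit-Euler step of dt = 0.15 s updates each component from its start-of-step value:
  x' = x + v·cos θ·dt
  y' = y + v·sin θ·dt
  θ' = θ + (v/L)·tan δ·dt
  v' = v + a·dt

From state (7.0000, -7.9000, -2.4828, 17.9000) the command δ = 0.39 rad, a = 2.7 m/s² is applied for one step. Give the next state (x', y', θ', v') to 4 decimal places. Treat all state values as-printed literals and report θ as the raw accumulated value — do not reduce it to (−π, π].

(4.8769, -9.5437, -1.9310, 18.3050)

x' = 7.0000 + 17.9000·cos(-2.4828)·0.15 = 4.8769
y' = -7.9000 + 17.9000·sin(-2.4828)·0.15 = -9.5437
θ' = -2.4828 + (17.9000/2.0)·tan(0.39)·0.15 = -1.9310
v' = 17.9000 + 2.7000·0.15 = 18.3050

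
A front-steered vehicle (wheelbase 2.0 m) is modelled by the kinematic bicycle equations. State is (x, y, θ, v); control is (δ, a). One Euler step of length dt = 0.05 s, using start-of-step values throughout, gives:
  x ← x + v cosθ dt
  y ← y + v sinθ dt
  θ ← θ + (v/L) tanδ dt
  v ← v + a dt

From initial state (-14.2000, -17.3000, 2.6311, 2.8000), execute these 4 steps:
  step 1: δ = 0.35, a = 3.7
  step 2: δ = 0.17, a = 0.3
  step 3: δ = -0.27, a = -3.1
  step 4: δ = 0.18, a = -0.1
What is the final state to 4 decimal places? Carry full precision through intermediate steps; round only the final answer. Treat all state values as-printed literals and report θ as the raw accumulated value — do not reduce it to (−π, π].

(-14.7131, -17.0265, 2.6616, 2.8400)

after step 1 (δ=0.35, a=3.7): (-14.322151, -17.231595, 2.656652, 2.985000)
after step 2 (δ=0.17, a=0.3): (-14.454192, -17.162021, 2.669462, 3.000000)
after step 3 (δ=-0.27, a=-3.1): (-14.587783, -17.093803, 2.648705, 2.845000)
after step 4 (δ=0.18, a=-0.1): (-14.713101, -17.026495, 2.661648, 2.840000)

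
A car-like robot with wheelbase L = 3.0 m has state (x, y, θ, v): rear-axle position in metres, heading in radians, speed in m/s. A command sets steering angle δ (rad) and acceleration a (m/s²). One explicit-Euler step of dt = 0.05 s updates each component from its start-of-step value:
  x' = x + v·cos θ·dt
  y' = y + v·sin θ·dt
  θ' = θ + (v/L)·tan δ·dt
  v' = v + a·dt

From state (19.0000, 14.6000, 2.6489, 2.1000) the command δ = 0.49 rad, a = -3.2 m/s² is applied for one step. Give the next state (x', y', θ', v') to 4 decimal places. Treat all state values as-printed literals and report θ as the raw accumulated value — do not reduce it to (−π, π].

(18.9075, 14.6497, 2.6676, 1.9400)

x' = 19.0000 + 2.1000·cos(2.6489)·0.05 = 18.9075
y' = 14.6000 + 2.1000·sin(2.6489)·0.05 = 14.6497
θ' = 2.6489 + (2.1000/3.0)·tan(0.49)·0.05 = 2.6676
v' = 2.1000 − 3.2000·0.05 = 1.9400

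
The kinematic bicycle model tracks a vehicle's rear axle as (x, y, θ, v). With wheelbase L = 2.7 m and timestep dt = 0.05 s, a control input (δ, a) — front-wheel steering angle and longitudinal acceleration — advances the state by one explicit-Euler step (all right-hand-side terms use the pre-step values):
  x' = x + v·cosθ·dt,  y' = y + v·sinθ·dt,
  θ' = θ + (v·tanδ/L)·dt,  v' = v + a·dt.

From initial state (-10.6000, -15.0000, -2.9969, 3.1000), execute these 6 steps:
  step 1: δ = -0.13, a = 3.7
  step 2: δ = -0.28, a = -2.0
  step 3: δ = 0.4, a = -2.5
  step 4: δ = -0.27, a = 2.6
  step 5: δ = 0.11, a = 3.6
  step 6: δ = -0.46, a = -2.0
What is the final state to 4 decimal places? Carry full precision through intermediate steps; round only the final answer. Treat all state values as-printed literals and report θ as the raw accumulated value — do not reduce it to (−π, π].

(-11.5507, -15.1291, -3.0370, 3.2700)

after step 1 (δ=-0.13, a=3.7): (-10.753380, -15.022349, -3.004405, 3.285000)
after step 2 (δ=-0.28, a=-2.0): (-10.916087, -15.044812, -3.021898, 3.185000)
after step 3 (δ=0.4, a=-2.5): (-11.074198, -15.063827, -2.996961, 3.060000)
after step 4 (δ=-0.27, a=2.6): (-11.225600, -15.085879, -3.012644, 3.190000)
after step 5 (δ=0.11, a=3.6): (-11.383776, -15.106389, -3.006120, 3.370000)
after step 6 (δ=-0.46, a=-2.0): (-11.550732, -15.129147, -3.037039, 3.270000)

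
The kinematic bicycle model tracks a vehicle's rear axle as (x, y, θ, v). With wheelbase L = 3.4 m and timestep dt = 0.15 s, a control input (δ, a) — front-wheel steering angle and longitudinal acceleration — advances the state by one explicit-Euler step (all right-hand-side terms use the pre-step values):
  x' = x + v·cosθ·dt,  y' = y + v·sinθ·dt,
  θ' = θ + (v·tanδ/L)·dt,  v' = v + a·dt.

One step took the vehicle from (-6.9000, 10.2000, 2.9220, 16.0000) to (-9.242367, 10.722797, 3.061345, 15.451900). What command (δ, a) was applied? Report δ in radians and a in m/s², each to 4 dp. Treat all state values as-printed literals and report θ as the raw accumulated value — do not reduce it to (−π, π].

a = (v'−v)/dt = (-0.548100)/0.15 = -3.6540
Δθ = θ'−θ = 0.139345;  (v·dt/L) = 16.0000·0.15/3.4 = 0.705882
tan δ = Δθ·L/(v·dt) = 0.197405  →  δ = 0.1949

δ = 0.1949, a = -3.6540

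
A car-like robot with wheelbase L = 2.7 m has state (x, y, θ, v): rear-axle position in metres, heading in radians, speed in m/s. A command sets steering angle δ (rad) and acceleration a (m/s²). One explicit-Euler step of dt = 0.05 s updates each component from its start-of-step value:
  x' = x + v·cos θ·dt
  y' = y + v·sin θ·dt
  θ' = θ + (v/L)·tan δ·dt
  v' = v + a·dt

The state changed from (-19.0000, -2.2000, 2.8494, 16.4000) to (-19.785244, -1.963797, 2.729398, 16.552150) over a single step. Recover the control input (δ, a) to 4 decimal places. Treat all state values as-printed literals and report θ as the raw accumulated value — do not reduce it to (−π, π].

δ = -0.3763, a = 3.0430

a = (v'−v)/dt = (0.152150)/0.05 = 3.0430
Δθ = θ'−θ = -0.120002;  (v·dt/L) = 16.4000·0.05/2.7 = 0.303704
tan δ = Δθ·L/(v·dt) = -0.395129  →  δ = -0.3763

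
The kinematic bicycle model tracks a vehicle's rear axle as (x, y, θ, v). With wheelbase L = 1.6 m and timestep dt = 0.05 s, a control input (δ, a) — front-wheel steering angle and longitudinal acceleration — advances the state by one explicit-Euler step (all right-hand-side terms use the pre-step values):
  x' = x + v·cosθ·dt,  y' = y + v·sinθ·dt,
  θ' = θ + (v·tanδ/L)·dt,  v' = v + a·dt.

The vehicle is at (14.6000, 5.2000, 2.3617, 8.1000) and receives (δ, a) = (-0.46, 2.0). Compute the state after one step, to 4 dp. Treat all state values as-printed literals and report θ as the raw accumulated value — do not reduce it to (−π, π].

(14.3120, 5.4848, 2.2363, 8.2000)

x' = 14.6000 + 8.1000·cos(2.3617)·0.05 = 14.3120
y' = 5.2000 + 8.1000·sin(2.3617)·0.05 = 5.4848
θ' = 2.3617 + (8.1000/1.6)·tan(-0.46)·0.05 = 2.2363
v' = 8.1000 + 2.0000·0.05 = 8.2000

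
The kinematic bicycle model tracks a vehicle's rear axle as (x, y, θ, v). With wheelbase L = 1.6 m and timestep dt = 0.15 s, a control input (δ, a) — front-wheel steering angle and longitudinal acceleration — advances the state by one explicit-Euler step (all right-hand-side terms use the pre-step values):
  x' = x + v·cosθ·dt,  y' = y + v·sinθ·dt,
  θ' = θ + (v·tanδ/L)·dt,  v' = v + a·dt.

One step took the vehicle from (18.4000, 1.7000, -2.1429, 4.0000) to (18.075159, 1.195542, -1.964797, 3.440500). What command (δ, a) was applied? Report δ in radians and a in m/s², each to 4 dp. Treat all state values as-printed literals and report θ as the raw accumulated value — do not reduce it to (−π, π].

δ = 0.4434, a = -3.7300

a = (v'−v)/dt = (-0.559500)/0.15 = -3.7300
Δθ = θ'−θ = 0.178103;  (v·dt/L) = 4.0000·0.15/1.6 = 0.375000
tan δ = Δθ·L/(v·dt) = 0.474941  →  δ = 0.4434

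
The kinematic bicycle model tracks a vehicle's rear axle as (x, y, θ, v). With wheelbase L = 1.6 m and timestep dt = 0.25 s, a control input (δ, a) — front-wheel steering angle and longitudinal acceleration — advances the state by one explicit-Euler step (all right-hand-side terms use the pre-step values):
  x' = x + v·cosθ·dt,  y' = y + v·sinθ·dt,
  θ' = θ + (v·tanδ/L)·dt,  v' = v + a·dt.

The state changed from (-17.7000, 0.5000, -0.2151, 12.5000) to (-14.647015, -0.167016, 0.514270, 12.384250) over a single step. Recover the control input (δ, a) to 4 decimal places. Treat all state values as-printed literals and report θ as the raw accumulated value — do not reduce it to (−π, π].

δ = 0.3574, a = -0.4630

a = (v'−v)/dt = (-0.115750)/0.25 = -0.4630
Δθ = θ'−θ = 0.729370;  (v·dt/L) = 12.5000·0.25/1.6 = 1.953125
tan δ = Δθ·L/(v·dt) = 0.373437  →  δ = 0.3574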